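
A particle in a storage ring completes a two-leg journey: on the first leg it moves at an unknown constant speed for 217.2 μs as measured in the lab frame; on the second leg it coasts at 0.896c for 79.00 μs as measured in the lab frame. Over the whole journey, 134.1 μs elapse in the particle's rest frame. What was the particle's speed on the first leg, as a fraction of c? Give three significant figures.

Leg 1: speed unknown; τ_1 = 217.2/γ_1.
Leg 2: γ = 1/√(1 − 0.896²) = 1/√0.1972 = 2.252; τ_2 = 79.00/2.252 = 35.08 μs.
Total proper time: τ_1 + 35.08 = 134.1, so τ_1 = 134.1 − 35.08 = 99.02 μs.
γ_1 = 217.2/99.02 = 2.194; β = √(1 − 1/γ²) = √0.7922.

β = 0.890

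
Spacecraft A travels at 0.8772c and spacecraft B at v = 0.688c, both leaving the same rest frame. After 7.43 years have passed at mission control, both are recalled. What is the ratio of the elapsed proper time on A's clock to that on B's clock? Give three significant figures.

τ_A/τ_B = 0.662

A: γ = 1/√(1 − 0.8772²) = 1/√0.2305 = 2.083. B: γ = 1/√(1 − 0.688²) = 1/√0.5267 = 1.378.
τ_A/τ_B = γ_B/γ_A = 1.378/2.083 = 0.6616, so τ_A/τ_B = 0.6616.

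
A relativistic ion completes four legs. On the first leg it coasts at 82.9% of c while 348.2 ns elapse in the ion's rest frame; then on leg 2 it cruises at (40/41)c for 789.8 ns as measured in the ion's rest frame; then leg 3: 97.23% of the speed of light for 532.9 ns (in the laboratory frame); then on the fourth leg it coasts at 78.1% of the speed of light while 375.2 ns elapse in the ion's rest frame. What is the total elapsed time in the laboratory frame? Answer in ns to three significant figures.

Leg 1: β = 0.829; γ = 1/√(1 − 0.829²) = 1/√0.3128 = 1.788; Δt_1 = 1.788 × 348.2 = 622.6 ns.
Leg 2: γ = 1/√(1 − (40/41)²) = 41/9 ≈ 4.556; Δt_2 = 4.556 × 789.8 = 3598 ns.
Leg 3: 532.9 ns is already measured in the laboratory frame.
Leg 4: β = 0.781; γ = 1/√(1 − 0.781²) = 1/√0.3900 = 1.601; Δt_4 = 1.601 × 375.2 = 600.8 ns.
Total: 622.6 + 3598 + 532.9 + 600.8 ns.

Δt = 5350 ns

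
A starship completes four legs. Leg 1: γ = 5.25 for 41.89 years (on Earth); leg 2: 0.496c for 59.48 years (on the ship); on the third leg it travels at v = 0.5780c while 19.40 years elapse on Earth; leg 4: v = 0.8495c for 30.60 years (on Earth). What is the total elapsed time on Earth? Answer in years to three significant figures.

Leg 1: 41.89 years is already measured on Earth.
Leg 2: γ = 1/√(1 − 0.496²) = 1/√0.7540 = 1.152; Δt_2 = 1.152 × 59.48 = 68.50 years.
Leg 3: 19.40 years is already measured on Earth.
Leg 4: 30.60 years is already measured on Earth.
Total: 41.89 + 68.50 + 19.40 + 30.60 years.

Δt = 160 years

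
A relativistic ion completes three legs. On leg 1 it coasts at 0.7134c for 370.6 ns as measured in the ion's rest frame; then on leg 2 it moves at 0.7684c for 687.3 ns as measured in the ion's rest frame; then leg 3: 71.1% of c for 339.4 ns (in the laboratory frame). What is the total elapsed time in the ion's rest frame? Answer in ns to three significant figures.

τ = 1300 ns

Leg 1: 370.6 ns is already measured in the ion's rest frame.
Leg 2: 687.3 ns is already measured in the ion's rest frame.
Leg 3: β = 0.711; γ = 1/√(1 − 0.711²) = 1/√0.4945 = 1.422; τ_3 = 339.4/1.422 = 238.7 ns.
Total: 370.6 + 687.3 + 238.7 ns.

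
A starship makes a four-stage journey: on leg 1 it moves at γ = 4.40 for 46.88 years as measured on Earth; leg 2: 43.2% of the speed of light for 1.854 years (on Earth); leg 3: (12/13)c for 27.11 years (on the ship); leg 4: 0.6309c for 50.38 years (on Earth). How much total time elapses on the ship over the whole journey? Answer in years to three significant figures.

τ = 78.5 years

Leg 1: γ = 4.40; τ_1 = 46.88/4.400 = 10.65 years.
Leg 2: β = 0.432; γ = 1/√(1 − 0.432²) = 1/√0.8134 = 1.109; τ_2 = 1.854/1.109 = 1.672 years.
Leg 3: 27.11 years is already measured on the ship.
Leg 4: γ = 1/√(1 − 0.6309²) = 1/√0.6020 = 1.289; τ_4 = 50.38/1.289 = 39.09 years.
Total: 10.65 + 1.672 + 27.11 + 39.09 years.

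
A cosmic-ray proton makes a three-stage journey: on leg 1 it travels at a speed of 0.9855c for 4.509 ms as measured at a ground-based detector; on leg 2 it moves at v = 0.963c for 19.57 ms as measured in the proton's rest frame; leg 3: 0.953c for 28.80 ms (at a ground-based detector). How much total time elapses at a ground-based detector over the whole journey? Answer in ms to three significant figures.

Leg 1: 4.509 ms is already measured at a ground-based detector.
Leg 2: γ = 1/√(1 − 0.963²) = 1/√0.07263 = 3.711; Δt_2 = 3.711 × 19.57 = 72.62 ms.
Leg 3: 28.80 ms is already measured at a ground-based detector.
Total: 4.509 + 72.62 + 28.80 ms.

Δt = 106 ms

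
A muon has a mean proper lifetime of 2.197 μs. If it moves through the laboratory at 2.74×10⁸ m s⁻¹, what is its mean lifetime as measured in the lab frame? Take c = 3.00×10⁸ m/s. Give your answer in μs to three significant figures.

Δt = 5.40 μs

β = 2.74×10⁸/3.00×10⁸ = 0.9133; γ = 1/√(1 − 0.9133²) = 2.456
The rest-frame lifetime is the proper time; the lab measures the dilated interval Δt = γτ₀ = 2.456 × 2.197 μs.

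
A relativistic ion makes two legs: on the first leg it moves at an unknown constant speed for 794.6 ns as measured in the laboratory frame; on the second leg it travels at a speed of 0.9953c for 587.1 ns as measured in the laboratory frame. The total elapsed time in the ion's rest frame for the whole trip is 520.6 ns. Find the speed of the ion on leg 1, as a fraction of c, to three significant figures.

β = 0.812

Leg 1: speed unknown; τ_1 = 794.6/γ_1.
Leg 2: γ = 1/√(1 − 0.9953²) = 1/√0.009378 = 10.33; τ_2 = 587.1/10.33 = 56.85 ns.
Total proper time: τ_1 + 56.85 = 520.6, so τ_1 = 520.6 − 56.85 = 463.7 ns.
γ_1 = 794.6/463.7 = 1.713; β = √(1 − 1/γ²) = √0.6594.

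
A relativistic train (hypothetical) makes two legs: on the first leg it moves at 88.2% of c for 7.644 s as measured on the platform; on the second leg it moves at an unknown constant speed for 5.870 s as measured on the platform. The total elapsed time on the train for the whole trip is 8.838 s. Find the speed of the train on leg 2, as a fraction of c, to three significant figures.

Leg 1: β = 0.882; γ = 1/√(1 − 0.882²) = 1/√0.2221 = 2.122; τ_1 = 7.644/2.122 = 3.602 s.
Leg 2: speed unknown; τ_2 = 5.870/γ_2.
Total proper time: 3.602 + τ_2 = 8.838, so τ_2 = 8.838 − 3.602 = 5.236 s.
γ_2 = 5.870/5.236 = 1.121; β = √(1 − 1/γ²) = √0.2044.

β = 0.452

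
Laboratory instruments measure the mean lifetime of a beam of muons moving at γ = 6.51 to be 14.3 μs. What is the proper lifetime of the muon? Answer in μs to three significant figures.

γ = 6.51
The lab-frame lifetime is the dilated interval; the proper lifetime is τ₀ = Δt/γ = 14.3/6.510 μs.

τ₀ = 2.20 μs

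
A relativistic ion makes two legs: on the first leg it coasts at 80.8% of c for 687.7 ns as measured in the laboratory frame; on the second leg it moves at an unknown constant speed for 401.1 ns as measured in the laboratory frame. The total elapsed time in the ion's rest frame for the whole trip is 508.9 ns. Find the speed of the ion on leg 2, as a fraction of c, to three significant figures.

Leg 1: β = 0.808; γ = 1/√(1 − 0.808²) = 1/√0.3471 = 1.697; τ_1 = 687.7/1.697 = 405.2 ns.
Leg 2: speed unknown; τ_2 = 401.1/γ_2.
Total proper time: 405.2 + τ_2 = 508.9, so τ_2 = 508.9 − 405.2 = 103.7 ns.
γ_2 = 401.1/103.7 = 3.867; β = √(1 − 1/γ²) = √0.9331.

β = 0.966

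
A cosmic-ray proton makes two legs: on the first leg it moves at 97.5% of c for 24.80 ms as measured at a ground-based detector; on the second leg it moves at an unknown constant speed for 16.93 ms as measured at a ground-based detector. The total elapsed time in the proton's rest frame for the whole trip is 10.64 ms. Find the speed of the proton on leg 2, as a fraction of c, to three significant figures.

β = 0.953

Leg 1: β = 0.975; γ = 1/√(1 − 0.975²) = 1/√0.04938 = 4.500; τ_1 = 24.80/4.500 = 5.511 ms.
Leg 2: speed unknown; τ_2 = 16.93/γ_2.
Total proper time: 5.511 + τ_2 = 10.64, so τ_2 = 10.64 − 5.511 = 5.129 ms.
γ_2 = 16.93/5.129 = 3.301; β = √(1 − 1/γ²) = √0.9082.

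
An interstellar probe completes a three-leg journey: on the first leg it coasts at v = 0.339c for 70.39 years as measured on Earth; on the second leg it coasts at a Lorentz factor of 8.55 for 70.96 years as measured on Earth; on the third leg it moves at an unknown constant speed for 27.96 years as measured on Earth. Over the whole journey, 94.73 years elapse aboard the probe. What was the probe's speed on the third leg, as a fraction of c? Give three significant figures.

β = 0.691

Leg 1: γ = 1/√(1 − 0.339²) = 1/√0.8851 = 1.063; τ_1 = 70.39/1.063 = 66.22 years.
Leg 2: γ = 8.55; τ_2 = 70.96/8.550 = 8.299 years.
Leg 3: speed unknown; τ_3 = 27.96/γ_3.
Total proper time: 66.22 + 8.299 + τ_3 = 94.73, so τ_3 = 94.73 − 74.52 = 20.21 years.
γ_3 = 27.96/20.21 = 1.384; β = √(1 − 1/γ²) = √0.4776.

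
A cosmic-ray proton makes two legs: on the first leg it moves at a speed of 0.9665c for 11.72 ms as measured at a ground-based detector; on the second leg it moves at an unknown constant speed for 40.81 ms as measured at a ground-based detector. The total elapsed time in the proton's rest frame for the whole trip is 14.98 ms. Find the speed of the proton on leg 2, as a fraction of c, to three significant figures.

Leg 1: γ = 1/√(1 − 0.9665²) = 1/√0.06588 = 3.896; τ_1 = 11.72/3.896 = 3.008 ms.
Leg 2: speed unknown; τ_2 = 40.81/γ_2.
Total proper time: 3.008 + τ_2 = 14.98, so τ_2 = 14.98 − 3.008 = 11.97 ms.
γ_2 = 40.81/11.97 = 3.409; β = √(1 − 1/γ²) = √0.9139.

β = 0.956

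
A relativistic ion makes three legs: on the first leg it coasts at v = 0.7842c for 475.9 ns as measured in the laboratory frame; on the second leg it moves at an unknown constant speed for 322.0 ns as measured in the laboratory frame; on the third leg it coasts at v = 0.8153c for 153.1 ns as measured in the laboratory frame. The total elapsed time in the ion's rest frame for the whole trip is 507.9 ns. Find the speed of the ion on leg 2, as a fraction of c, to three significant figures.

Leg 1: γ = 1/√(1 − 0.7842²) = 1/√0.3850 = 1.612; τ_1 = 475.9/1.612 = 295.3 ns.
Leg 2: speed unknown; τ_2 = 322.0/γ_2.
Leg 3: γ = 1/√(1 − 0.8153²) = 1/√0.3353 = 1.727; τ_3 = 153.1/1.727 = 88.65 ns.
Total proper time: 295.3 + τ_2 + 88.65 = 507.9, so τ_2 = 507.9 − 384.0 = 123.9 ns.
γ_2 = 322.0/123.9 = 2.598; β = √(1 − 1/γ²) = √0.8518.

β = 0.923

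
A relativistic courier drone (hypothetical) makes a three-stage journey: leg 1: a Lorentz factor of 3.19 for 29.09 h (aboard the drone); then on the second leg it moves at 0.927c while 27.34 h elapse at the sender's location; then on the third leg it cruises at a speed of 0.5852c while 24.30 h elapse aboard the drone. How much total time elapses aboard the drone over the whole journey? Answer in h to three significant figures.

τ = 63.6 h

Leg 1: 29.09 h is already measured aboard the drone.
Leg 2: γ = 1/√(1 − 0.927²) = 1/√0.1407 = 2.666; τ_2 = 27.34/2.666 = 10.25 h.
Leg 3: 24.30 h is already measured aboard the drone.
Total: 29.09 + 10.25 + 24.30 h.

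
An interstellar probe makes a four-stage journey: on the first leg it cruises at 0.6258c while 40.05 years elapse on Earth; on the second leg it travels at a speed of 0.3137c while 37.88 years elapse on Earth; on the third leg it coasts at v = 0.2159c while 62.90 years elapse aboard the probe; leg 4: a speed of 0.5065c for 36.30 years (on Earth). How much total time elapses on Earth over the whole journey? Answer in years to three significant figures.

Leg 1: 40.05 years is already measured on Earth.
Leg 2: 37.88 years is already measured on Earth.
Leg 3: γ = 1/√(1 − 0.2159²) = 1/√0.9534 = 1.024; Δt_3 = 1.024 × 62.90 = 64.42 years.
Leg 4: 36.30 years is already measured on Earth.
Total: 40.05 + 37.88 + 64.42 + 36.30 years.

Δt = 179 years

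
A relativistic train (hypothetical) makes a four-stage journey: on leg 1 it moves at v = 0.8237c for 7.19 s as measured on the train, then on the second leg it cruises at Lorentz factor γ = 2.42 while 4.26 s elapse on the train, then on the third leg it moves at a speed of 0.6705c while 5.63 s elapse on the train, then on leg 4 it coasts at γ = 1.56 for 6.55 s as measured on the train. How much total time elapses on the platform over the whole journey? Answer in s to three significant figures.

Δt = 40.8 s

Leg 1: γ = 1/√(1 − 0.8237²) = 1/√0.3215 = 1.764; Δt_1 = 1.764 × 7.19 = 12.68 s.
Leg 2: γ = 2.42; Δt_2 = 2.420 × 4.26 = 10.31 s.
Leg 3: γ = 1/√(1 − 0.6705²) = 1/√0.5504 = 1.348; Δt_3 = 1.348 × 5.63 = 7.589 s.
Leg 4: γ = 1.56; Δt_4 = 1.560 × 6.55 = 10.22 s.
Total: 12.68 + 10.31 + 7.589 + 10.22 s.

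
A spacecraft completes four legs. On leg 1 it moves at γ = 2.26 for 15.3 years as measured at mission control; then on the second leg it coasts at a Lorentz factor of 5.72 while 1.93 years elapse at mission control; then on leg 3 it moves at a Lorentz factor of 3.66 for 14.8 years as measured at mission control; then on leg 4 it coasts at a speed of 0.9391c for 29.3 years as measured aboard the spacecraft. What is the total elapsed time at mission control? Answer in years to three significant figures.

Leg 1: 15.3 years is already measured at mission control.
Leg 2: 1.93 years is already measured at mission control.
Leg 3: 14.8 years is already measured at mission control.
Leg 4: γ = 1/√(1 − 0.9391²) = 1/√0.1181 = 2.910; Δt_4 = 2.910 × 29.3 = 85.26 years.
Total: 15.30 + 1.930 + 14.80 + 85.26 years.

Δt = 117 years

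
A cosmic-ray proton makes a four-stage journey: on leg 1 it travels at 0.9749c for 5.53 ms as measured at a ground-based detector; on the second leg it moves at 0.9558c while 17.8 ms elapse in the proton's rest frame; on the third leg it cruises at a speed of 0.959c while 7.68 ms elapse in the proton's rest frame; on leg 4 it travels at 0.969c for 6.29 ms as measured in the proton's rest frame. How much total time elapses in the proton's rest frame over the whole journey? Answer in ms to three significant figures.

τ = 33.0 ms

Leg 1: γ = 1/√(1 − 0.9749²) = 1/√0.04957 = 4.491; τ_1 = 5.53/4.491 = 1.231 ms.
Leg 2: 17.8 ms is already measured in the proton's rest frame.
Leg 3: 7.68 ms is already measured in the proton's rest frame.
Leg 4: 6.29 ms is already measured in the proton's rest frame.
Total: 1.231 + 17.80 + 7.680 + 6.290 ms.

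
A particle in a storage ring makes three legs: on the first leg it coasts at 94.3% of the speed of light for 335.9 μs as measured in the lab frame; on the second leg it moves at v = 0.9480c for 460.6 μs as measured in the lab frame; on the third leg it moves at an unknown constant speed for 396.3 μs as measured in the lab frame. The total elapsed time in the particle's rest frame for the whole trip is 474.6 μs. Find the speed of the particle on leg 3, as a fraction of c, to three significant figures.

Leg 1: β = 0.943; γ = 1/√(1 − 0.943²) = 1/√0.1108 = 3.005; τ_1 = 335.9/3.005 = 111.8 μs.
Leg 2: γ = 1/√(1 − 0.9480²) = 1/√0.1013 = 3.142; τ_2 = 460.6/3.142 = 146.6 μs.
Leg 3: speed unknown; τ_3 = 396.3/γ_3.
Total proper time: 111.8 + 146.6 + τ_3 = 474.6, so τ_3 = 474.6 − 258.4 = 216.2 μs.
γ_3 = 396.3/216.2 = 1.833; β = √(1 − 1/γ²) = √0.7023.

β = 0.838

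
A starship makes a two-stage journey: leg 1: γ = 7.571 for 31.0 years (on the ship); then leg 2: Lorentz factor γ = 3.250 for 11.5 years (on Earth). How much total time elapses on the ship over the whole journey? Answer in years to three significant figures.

Leg 1: 31.0 years is already measured on the ship.
Leg 2: γ = 3.250; τ_2 = 11.5/3.250 = 3.538 years.
Total: 31.00 + 3.538 years.

τ = 34.5 years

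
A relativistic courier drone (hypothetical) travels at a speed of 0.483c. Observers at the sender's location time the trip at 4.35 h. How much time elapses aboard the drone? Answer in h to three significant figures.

γ = 1/√(1 − 0.483²) = 1/√0.7667 = 1.142
The interval measured at the sender's location is the dilated one; the clock aboard the drone measures the proper time τ = Δt/γ = 4.35/1.142 h.

τ = 3.81 h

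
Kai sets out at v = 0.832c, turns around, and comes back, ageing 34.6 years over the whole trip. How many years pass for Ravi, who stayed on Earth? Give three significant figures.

γ = 1/√(1 − 0.832²) = 1/√0.3078 = 1.803
Earth-frame duration is the dilated interval: Δt = γτ = 1.803 × 34.6 years.

Δt = 62.4 years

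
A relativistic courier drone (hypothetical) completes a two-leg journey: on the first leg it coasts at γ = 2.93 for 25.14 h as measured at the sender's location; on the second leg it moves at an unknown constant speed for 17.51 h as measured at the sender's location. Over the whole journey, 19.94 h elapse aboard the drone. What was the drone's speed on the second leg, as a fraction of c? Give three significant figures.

Leg 1: γ = 2.93; τ_1 = 25.14/2.930 = 8.580 h.
Leg 2: speed unknown; τ_2 = 17.51/γ_2.
Total proper time: 8.580 + τ_2 = 19.94, so τ_2 = 19.94 − 8.580 = 11.36 h.
γ_2 = 17.51/11.36 = 1.541; β = √(1 − 1/γ²) = √0.5791.

β = 0.761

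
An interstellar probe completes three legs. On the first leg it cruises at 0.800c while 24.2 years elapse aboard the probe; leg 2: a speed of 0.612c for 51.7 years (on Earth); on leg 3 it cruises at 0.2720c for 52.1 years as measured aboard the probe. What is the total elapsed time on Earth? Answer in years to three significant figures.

Leg 1: γ = 1/√(1 − 0.800²) = 5/3 ≈ 1.667; Δt_1 = 1.667 × 24.2 = 40.33 years.
Leg 2: 51.7 years is already measured on Earth.
Leg 3: γ = 1/√(1 − 0.2720²) = 1/√0.9260 = 1.039; Δt_3 = 1.039 × 52.1 = 54.14 years.
Total: 40.33 + 51.70 + 54.14 years.

Δt = 146 years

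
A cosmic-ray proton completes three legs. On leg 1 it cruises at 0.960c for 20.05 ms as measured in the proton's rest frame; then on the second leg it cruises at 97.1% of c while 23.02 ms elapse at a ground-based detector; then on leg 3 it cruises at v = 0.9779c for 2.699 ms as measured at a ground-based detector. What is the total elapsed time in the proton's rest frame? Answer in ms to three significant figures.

Leg 1: 20.05 ms is already measured in the proton's rest frame.
Leg 2: β = 0.971; γ = 1/√(1 − 0.971²) = 1/√0.05716 = 4.183; τ_2 = 23.02/4.183 = 5.504 ms.
Leg 3: γ = 1/√(1 − 0.9779²) = 1/√0.04371 = 4.783; τ_3 = 2.699/4.783 = 0.5643 ms.
Total: 20.05 + 5.504 + 0.5643 ms.

τ = 26.1 ms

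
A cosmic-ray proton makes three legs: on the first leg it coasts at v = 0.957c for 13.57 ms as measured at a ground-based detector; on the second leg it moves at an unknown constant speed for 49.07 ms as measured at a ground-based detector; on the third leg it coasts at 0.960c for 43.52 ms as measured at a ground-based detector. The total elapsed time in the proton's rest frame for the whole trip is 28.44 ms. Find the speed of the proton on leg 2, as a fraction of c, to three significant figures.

Leg 1: γ = 1/√(1 − 0.957²) = 1/√0.08415 = 3.447; τ_1 = 13.57/3.447 = 3.936 ms.
Leg 2: speed unknown; τ_2 = 49.07/γ_2.
Leg 3: γ = 1/√(1 − 0.960²) = 25/7 ≈ 3.571; τ_3 = 43.52/3.571 = 12.19 ms.
Total proper time: 3.936 + τ_2 + 12.19 = 28.44, so τ_2 = 28.44 − 16.12 = 12.32 ms.
γ_2 = 49.07/12.32 = 3.984; β = √(1 − 1/γ²) = √0.9370.

β = 0.968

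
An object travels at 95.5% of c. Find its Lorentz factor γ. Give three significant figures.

γ = 3.37

β = 0.955; γ = 1/√(1 − 0.955²) = 1/√0.08798 = 3.371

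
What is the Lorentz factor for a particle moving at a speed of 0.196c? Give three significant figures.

γ = 1.02

γ = 1/√(1 − 0.196²) = 1/√0.9616 = 1.020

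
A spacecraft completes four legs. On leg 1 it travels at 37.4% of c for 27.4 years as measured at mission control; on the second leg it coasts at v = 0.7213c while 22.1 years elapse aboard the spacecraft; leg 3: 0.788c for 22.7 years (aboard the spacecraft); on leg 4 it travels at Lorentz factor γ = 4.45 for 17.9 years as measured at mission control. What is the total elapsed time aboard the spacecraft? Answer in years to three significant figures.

Leg 1: β = 0.374; γ = 1/√(1 − 0.374²) = 1/√0.8601 = 1.078; τ_1 = 27.4/1.078 = 25.41 years.
Leg 2: 22.1 years is already measured aboard the spacecraft.
Leg 3: 22.7 years is already measured aboard the spacecraft.
Leg 4: γ = 4.45; τ_4 = 17.9/4.450 = 4.022 years.
Total: 25.41 + 22.10 + 22.70 + 4.022 years.

τ = 74.2 years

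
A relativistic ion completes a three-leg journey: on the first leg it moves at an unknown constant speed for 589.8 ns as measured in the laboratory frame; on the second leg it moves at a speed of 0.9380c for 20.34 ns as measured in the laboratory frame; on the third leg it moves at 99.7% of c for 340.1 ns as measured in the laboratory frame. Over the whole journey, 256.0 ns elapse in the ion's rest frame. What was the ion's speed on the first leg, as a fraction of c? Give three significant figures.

Leg 1: speed unknown; τ_1 = 589.8/γ_1.
Leg 2: γ = 1/√(1 − 0.9380²) = 1/√0.1202 = 2.885; τ_2 = 20.34/2.885 = 7.051 ns.
Leg 3: β = 0.997; γ = 1/√(1 − 0.997²) = 1/√0.005991 = 12.92; τ_3 = 340.1/12.92 = 26.32 ns.
Total proper time: τ_1 + 7.051 + 26.32 = 256.0, so τ_1 = 256.0 − 33.37 = 222.6 ns.
γ_1 = 589.8/222.6 = 2.649; β = √(1 − 1/γ²) = √0.8575.

β = 0.926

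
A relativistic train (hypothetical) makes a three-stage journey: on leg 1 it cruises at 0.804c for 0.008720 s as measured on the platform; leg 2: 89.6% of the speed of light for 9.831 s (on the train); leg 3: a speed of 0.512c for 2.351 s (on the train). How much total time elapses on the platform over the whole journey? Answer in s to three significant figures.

Δt = 24.9 s

Leg 1: 0.008720 s is already measured on the platform.
Leg 2: β = 0.896; γ = 1/√(1 − 0.896²) = 1/√0.1972 = 2.252; Δt_2 = 2.252 × 9.831 = 22.14 s.
Leg 3: γ = 1/√(1 − 0.512²) = 1/√0.7379 = 1.164; Δt_3 = 1.164 × 2.351 = 2.737 s.
Total: 0.008720 + 22.14 + 2.737 s.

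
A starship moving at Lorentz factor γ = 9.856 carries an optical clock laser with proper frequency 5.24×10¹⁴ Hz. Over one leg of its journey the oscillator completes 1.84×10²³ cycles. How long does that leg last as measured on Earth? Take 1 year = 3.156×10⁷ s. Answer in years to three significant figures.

γ = 9.856
Proper time for N cycles: τ = N/f = 1.84×10²³/(5.24×10¹⁴) = 3.511×10⁸ s = 11.13 years.
Lab-frame duration Δt = γτ = 9.856 × 11.13 = 109.7 years.

Δt = 110 years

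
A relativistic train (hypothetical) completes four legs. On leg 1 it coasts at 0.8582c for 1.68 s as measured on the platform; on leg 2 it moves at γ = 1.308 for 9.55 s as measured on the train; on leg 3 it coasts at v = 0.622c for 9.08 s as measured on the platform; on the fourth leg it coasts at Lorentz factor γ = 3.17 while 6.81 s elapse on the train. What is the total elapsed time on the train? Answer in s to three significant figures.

Leg 1: γ = 1/√(1 − 0.8582²) = 1/√0.2635 = 1.948; τ_1 = 1.68/1.948 = 0.8624 s.
Leg 2: 9.55 s is already measured on the train.
Leg 3: γ = 1/√(1 − 0.622²) = 1/√0.6131 = 1.277; τ_3 = 9.08/1.277 = 7.110 s.
Leg 4: 6.81 s is already measured on the train.
Total: 0.8624 + 9.550 + 7.110 + 6.810 s.

τ = 24.3 s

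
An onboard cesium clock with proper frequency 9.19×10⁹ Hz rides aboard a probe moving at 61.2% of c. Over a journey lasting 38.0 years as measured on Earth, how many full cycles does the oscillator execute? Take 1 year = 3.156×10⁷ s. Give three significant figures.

N = 8.72×10¹⁸

β = 0.612; γ = 1/√(1 − 0.612²) = 1/√0.6255 = 1.264
The oscillator's own cycle count is N = f × τ where τ is the proper time aboard the probe. τ = Δt/γ = 38.0/1.264 = 30.05 years = 9.485×10⁸ s.
N = 9.19×10⁹ × 9.485×10⁸ = 8.716×10¹⁸.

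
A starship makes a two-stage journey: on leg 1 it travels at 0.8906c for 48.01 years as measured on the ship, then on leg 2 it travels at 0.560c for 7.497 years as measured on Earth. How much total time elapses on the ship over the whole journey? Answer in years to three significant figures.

τ = 54.2 years

Leg 1: 48.01 years is already measured on the ship.
Leg 2: γ = 1/√(1 − 0.560²) = 1/√0.6864 = 1.207; τ_2 = 7.497/1.207 = 6.211 years.
Total: 48.01 + 6.211 years.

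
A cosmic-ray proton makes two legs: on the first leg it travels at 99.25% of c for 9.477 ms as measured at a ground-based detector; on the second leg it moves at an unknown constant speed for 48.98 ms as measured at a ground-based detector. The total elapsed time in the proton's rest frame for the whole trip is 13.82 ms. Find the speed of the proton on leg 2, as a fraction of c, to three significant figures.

β = 0.966

Leg 1: β = 0.9925; γ = 1/√(1 − 0.9925²) = 1/√0.01494 = 8.180; τ_1 = 9.477/8.180 = 1.159 ms.
Leg 2: speed unknown; τ_2 = 48.98/γ_2.
Total proper time: 1.159 + τ_2 = 13.82, so τ_2 = 13.82 − 1.159 = 12.66 ms.
γ_2 = 48.98/12.66 = 3.868; β = √(1 − 1/γ²) = √0.9332.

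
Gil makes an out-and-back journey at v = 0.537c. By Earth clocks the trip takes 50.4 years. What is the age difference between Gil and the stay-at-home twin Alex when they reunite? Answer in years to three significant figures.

γ = 1/√(1 − 0.537²) = 1/√0.7116 = 1.185
Gil's elapsed proper time: τ = 50.4/1.185 = 42.52 years.
Age gap = Δt − τ = 50.4 − 42.52 years.

Δt − τ = 7.88 years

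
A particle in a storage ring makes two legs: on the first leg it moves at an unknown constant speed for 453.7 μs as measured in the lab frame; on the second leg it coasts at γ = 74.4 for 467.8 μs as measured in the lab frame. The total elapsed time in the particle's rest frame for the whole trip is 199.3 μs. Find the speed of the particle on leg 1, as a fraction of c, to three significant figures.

β = 0.905

Leg 1: speed unknown; τ_1 = 453.7/γ_1.
Leg 2: γ = 74.4; τ_2 = 467.8/74.40 = 6.288 μs.
Total proper time: τ_1 + 6.288 = 199.3, so τ_1 = 199.3 − 6.288 = 193.0 μs.
γ_1 = 453.7/193.0 = 2.351; β = √(1 − 1/γ²) = √0.8190.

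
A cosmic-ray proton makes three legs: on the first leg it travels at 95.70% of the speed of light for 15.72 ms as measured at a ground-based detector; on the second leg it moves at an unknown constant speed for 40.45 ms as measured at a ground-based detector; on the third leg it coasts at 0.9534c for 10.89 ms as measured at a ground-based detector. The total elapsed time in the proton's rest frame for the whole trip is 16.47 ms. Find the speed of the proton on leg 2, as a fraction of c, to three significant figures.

β = 0.977

Leg 1: β = 0.9570; γ = 1/√(1 − 0.9570²) = 1/√0.08415 = 3.447; τ_1 = 15.72/3.447 = 4.560 ms.
Leg 2: speed unknown; τ_2 = 40.45/γ_2.
Leg 3: γ = 1/√(1 − 0.9534²) = 1/√0.09103 = 3.314; τ_3 = 10.89/3.314 = 3.286 ms.
Total proper time: 4.560 + τ_2 + 3.286 = 16.47, so τ_2 = 16.47 − 7.846 = 8.624 ms.
γ_2 = 40.45/8.624 = 4.690; β = √(1 − 1/γ²) = √0.9545.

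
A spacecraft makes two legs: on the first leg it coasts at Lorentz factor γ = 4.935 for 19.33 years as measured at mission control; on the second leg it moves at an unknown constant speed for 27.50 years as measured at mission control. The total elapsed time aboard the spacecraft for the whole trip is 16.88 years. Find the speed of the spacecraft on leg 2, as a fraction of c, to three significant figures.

Leg 1: γ = 4.935; τ_1 = 19.33/4.935 = 3.917 years.
Leg 2: speed unknown; τ_2 = 27.50/γ_2.
Total proper time: 3.917 + τ_2 = 16.88, so τ_2 = 16.88 − 3.917 = 12.96 years.
γ_2 = 27.50/12.96 = 2.121; β = √(1 − 1/γ²) = √0.7778.

β = 0.882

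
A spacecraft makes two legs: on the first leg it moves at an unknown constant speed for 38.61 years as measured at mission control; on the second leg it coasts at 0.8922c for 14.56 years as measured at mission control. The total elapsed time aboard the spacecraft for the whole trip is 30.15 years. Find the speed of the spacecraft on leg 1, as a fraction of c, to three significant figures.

β = 0.792

Leg 1: speed unknown; τ_1 = 38.61/γ_1.
Leg 2: γ = 1/√(1 − 0.8922²) = 1/√0.2040 = 2.214; τ_2 = 14.56/2.214 = 6.576 years.
Total proper time: τ_1 + 6.576 = 30.15, so τ_1 = 30.15 − 6.576 = 23.57 years.
γ_1 = 38.61/23.57 = 1.638; β = √(1 − 1/γ²) = √0.6272.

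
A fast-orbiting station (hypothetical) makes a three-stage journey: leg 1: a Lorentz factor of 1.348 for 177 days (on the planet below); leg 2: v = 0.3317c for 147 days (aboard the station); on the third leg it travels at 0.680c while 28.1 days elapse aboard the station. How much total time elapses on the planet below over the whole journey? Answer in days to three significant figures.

Leg 1: 177 days is already measured on the planet below.
Leg 2: γ = 1/√(1 − 0.3317²) = 1/√0.8900 = 1.060; Δt_2 = 1.060 × 147 = 155.8 days.
Leg 3: γ = 1/√(1 − 0.680²) = 1/√0.5376 = 1.364; Δt_3 = 1.364 × 28.1 = 38.32 days.
Total: 177.0 + 155.8 + 38.32 days.

Δt = 371 days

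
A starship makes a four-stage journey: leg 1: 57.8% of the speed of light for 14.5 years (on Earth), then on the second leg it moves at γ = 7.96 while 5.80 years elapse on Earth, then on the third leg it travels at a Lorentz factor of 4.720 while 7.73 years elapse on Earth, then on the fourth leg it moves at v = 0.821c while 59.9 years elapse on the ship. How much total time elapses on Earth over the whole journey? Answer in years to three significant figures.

Δt = 133 years

Leg 1: 14.5 years is already measured on Earth.
Leg 2: 5.80 years is already measured on Earth.
Leg 3: 7.73 years is already measured on Earth.
Leg 4: γ = 1/√(1 − 0.821²) = 1/√0.3260 = 1.752; Δt_4 = 1.752 × 59.9 = 104.9 years.
Total: 14.50 + 5.800 + 7.730 + 104.9 years.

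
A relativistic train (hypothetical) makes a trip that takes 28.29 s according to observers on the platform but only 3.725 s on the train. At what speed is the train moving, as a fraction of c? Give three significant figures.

The proper time is measured on the train (both events occur at the train's location); Δt is measured on the platform. γ = Δt/τ = 28.29/3.725 = 7.595.
β = √(1 − 1/γ²) = √(1 − 0.01734) = √0.9827

v = 0.991c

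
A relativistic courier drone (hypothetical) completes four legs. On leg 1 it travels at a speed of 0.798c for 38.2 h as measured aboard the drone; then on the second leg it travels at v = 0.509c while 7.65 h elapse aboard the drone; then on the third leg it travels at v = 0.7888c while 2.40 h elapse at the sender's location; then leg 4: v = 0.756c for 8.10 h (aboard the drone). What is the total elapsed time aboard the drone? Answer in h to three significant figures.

τ = 55.4 h

Leg 1: 38.2 h is already measured aboard the drone.
Leg 2: 7.65 h is already measured aboard the drone.
Leg 3: γ = 1/√(1 − 0.7888²) = 1/√0.3778 = 1.627; τ_3 = 2.40/1.627 = 1.475 h.
Leg 4: 8.10 h is already measured aboard the drone.
Total: 38.20 + 7.650 + 1.475 + 8.100 h.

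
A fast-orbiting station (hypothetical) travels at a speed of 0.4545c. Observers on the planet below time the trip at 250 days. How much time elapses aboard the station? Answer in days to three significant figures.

γ = 1/√(1 − 0.4545²) = 1/√0.7934 = 1.123
The interval measured on the planet below is the dilated one; the clock aboard the station measures the proper time τ = Δt/γ = 250/1.123 days.

τ = 223 days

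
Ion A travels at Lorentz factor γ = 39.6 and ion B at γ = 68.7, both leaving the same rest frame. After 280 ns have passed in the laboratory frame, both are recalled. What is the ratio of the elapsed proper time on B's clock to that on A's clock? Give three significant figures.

τ_B/τ_A = 0.576

A: γ = 39.6. B: γ = 68.7.
τ_A/τ_B = γ_B/γ_A = 68.70/39.60 = 1.735, so τ_B/τ_A = 0.5764.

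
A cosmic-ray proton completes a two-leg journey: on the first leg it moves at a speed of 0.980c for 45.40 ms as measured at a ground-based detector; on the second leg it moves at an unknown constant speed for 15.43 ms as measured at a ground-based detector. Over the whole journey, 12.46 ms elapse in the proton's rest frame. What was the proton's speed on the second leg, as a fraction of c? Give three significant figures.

β = 0.975

Leg 1: γ = 1/√(1 − 0.980²) = 1/√0.03960 = 5.025; τ_1 = 45.40/5.025 = 9.034 ms.
Leg 2: speed unknown; τ_2 = 15.43/γ_2.
Total proper time: 9.034 + τ_2 = 12.46, so τ_2 = 12.46 − 9.034 = 3.426 ms.
γ_2 = 15.43/3.426 = 4.504; β = √(1 − 1/γ²) = √0.9507.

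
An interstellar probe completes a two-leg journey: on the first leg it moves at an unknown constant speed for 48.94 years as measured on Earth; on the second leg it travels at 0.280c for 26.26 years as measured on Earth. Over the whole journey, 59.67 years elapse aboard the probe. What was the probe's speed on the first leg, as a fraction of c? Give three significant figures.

β = 0.710

Leg 1: speed unknown; τ_1 = 48.94/γ_1.
Leg 2: γ = 1/√(1 − 0.280²) = 1/√0.9216 = 1.042; τ_2 = 26.26/1.042 = 25.21 years.
Total proper time: τ_1 + 25.21 = 59.67, so τ_1 = 59.67 − 25.21 = 34.46 years.
γ_1 = 48.94/34.46 = 1.420; β = √(1 − 1/γ²) = √0.5042.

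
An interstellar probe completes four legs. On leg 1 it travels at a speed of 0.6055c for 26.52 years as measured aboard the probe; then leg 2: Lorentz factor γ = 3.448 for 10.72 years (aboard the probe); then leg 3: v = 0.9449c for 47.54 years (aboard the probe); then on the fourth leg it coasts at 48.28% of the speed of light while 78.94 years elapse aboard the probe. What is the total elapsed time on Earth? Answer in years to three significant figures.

Δt = 306 years

Leg 1: γ = 1/√(1 − 0.6055²) = 1/√0.6334 = 1.257; Δt_1 = 1.257 × 26.52 = 33.32 years.
Leg 2: γ = 3.448; Δt_2 = 3.448 × 10.72 = 36.96 years.
Leg 3: γ = 1/√(1 − 0.9449²) = 1/√0.1072 = 3.055; Δt_3 = 3.055 × 47.54 = 145.2 years.
Leg 4: β = 0.4828; γ = 1/√(1 − 0.4828²) = 1/√0.7669 = 1.142; Δt_4 = 1.142 × 78.94 = 90.14 years.
Total: 33.32 + 36.96 + 145.2 + 90.14 years.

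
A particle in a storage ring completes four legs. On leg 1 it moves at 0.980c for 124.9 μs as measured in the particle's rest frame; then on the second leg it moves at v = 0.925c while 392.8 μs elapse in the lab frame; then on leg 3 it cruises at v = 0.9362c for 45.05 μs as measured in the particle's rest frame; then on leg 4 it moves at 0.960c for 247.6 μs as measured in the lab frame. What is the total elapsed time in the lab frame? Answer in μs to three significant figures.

Δt = 1400 μs

Leg 1: γ = 1/√(1 − 0.980²) = 1/√0.03960 = 5.025; Δt_1 = 5.025 × 124.9 = 627.6 μs.
Leg 2: 392.8 μs is already measured in the lab frame.
Leg 3: γ = 1/√(1 − 0.9362²) = 1/√0.1235 = 2.845; Δt_3 = 2.845 × 45.05 = 128.2 μs.
Leg 4: 247.6 μs is already measured in the lab frame.
Total: 627.6 + 392.8 + 128.2 + 247.6 μs.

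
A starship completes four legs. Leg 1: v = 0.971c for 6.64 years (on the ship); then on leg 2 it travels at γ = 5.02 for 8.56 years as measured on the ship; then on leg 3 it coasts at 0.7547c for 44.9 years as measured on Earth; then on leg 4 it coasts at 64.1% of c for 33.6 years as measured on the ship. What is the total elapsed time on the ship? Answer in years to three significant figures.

Leg 1: 6.64 years is already measured on the ship.
Leg 2: 8.56 years is already measured on the ship.
Leg 3: γ = 1/√(1 − 0.7547²) = 1/√0.4304 = 1.524; τ_3 = 44.9/1.524 = 29.46 years.
Leg 4: 33.6 years is already measured on the ship.
Total: 6.640 + 8.560 + 29.46 + 33.60 years.

τ = 78.3 years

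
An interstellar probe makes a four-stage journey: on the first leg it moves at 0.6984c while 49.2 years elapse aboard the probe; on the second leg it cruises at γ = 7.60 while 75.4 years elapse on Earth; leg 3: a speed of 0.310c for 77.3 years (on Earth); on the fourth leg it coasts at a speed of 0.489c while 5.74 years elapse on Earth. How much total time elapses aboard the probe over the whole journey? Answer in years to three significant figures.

τ = 138 years

Leg 1: 49.2 years is already measured aboard the probe.
Leg 2: γ = 7.60; τ_2 = 75.4/7.600 = 9.921 years.
Leg 3: γ = 1/√(1 − 0.310²) = 1/√0.9039 = 1.052; τ_3 = 77.3/1.052 = 73.49 years.
Leg 4: γ = 1/√(1 − 0.489²) = 1/√0.7609 = 1.146; τ_4 = 5.74/1.146 = 5.007 years.
Total: 49.20 + 9.921 + 73.49 + 5.007 years.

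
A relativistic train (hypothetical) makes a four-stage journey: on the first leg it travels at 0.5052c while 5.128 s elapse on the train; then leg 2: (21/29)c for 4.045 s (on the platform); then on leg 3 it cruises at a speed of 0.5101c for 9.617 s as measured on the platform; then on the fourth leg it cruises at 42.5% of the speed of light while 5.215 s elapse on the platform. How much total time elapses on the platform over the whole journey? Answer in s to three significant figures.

Leg 1: γ = 1/√(1 − 0.5052²) = 1/√0.7448 = 1.159; Δt_1 = 1.159 × 5.128 = 5.942 s.
Leg 2: 4.045 s is already measured on the platform.
Leg 3: 9.617 s is already measured on the platform.
Leg 4: 5.215 s is already measured on the platform.
Total: 5.942 + 4.045 + 9.617 + 5.215 s.

Δt = 24.8 s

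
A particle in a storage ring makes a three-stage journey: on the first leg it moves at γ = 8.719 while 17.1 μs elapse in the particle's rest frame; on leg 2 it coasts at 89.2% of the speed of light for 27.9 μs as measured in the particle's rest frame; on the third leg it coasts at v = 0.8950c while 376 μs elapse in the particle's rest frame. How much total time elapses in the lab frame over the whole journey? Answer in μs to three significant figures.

Δt = 1050 μs

Leg 1: γ = 8.719; Δt_1 = 8.719 × 17.1 = 149.1 μs.
Leg 2: β = 0.892; γ = 1/√(1 − 0.892²) = 1/√0.2043 = 2.212; Δt_2 = 2.212 × 27.9 = 61.72 μs.
Leg 3: γ = 1/√(1 − 0.8950²) = 1/√0.1990 = 2.242; Δt_3 = 2.242 × 376 = 842.9 μs.
Total: 149.1 + 61.72 + 842.9 μs.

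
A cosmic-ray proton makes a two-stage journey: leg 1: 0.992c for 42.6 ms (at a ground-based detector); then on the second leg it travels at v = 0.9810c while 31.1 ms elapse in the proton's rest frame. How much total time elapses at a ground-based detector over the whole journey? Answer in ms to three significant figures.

Δt = 203 ms

Leg 1: 42.6 ms is already measured at a ground-based detector.
Leg 2: γ = 1/√(1 − 0.9810²) = 1/√0.03764 = 5.154; Δt_2 = 5.154 × 31.1 = 160.3 ms.
Total: 42.60 + 160.3 ms.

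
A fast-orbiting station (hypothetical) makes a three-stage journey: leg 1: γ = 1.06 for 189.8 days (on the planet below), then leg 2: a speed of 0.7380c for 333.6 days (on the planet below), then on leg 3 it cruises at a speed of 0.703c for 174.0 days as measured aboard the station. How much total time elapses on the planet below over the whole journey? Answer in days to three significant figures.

Leg 1: 189.8 days is already measured on the planet below.
Leg 2: 333.6 days is already measured on the planet below.
Leg 3: γ = 1/√(1 − 0.703²) = 1/√0.5058 = 1.406; Δt_3 = 1.406 × 174.0 = 244.7 days.
Total: 189.8 + 333.6 + 244.7 days.

Δt = 768 days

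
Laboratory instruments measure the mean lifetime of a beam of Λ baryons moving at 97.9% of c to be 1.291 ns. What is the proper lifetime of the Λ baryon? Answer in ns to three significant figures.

τ₀ = 0.263 ns

β = 0.979; γ = 1/√(1 − 0.979²) = 1/√0.04156 = 4.905
The lab-frame lifetime is the dilated interval; the proper lifetime is τ₀ = Δt/γ = 1.291/4.905 ns.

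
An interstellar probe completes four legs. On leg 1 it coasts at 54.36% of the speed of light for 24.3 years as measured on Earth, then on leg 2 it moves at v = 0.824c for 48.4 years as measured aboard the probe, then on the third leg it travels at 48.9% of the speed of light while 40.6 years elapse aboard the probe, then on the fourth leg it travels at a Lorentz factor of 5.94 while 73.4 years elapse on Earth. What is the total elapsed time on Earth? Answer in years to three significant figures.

Leg 1: 24.3 years is already measured on Earth.
Leg 2: γ = 1/√(1 − 0.824²) = 1/√0.3210 = 1.765; Δt_2 = 1.765 × 48.4 = 85.42 years.
Leg 3: β = 0.489; γ = 1/√(1 − 0.489²) = 1/√0.7609 = 1.146; Δt_3 = 1.146 × 40.6 = 46.54 years.
Leg 4: 73.4 years is already measured on Earth.
Total: 24.30 + 85.42 + 46.54 + 73.40 years.

Δt = 230 years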